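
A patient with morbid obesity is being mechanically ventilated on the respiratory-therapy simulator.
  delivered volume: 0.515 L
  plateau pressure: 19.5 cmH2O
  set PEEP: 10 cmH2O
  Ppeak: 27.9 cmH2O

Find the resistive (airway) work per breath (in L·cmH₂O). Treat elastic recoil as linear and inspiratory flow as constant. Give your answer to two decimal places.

With constant inspiratory flow the resistive pressure is constant at PIP − Pplat = 27.9 − 19.5 = 8.4 cmH2O, so resistive work = 8.4 × 0.515 = 4.326 L·cmH2O.

4.33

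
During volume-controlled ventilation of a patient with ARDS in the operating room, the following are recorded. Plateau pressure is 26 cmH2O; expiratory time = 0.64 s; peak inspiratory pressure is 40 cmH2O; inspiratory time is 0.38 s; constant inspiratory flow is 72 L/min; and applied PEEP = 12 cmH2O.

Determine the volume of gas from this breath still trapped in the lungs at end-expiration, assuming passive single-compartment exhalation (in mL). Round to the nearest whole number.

85

Flow: 72 L/min ÷ 60 = 1.2 L/s.
Vt = flow × Ti = 1.2 L/s × 0.38 s × 1000 mL/L = 456.0 mL.
R = (PIP − Pplat)/V̇ = (40 − 26) / 1.2 = 14.0/1.2 = 11.667 cmH2O·s/L.
C = Vt/(Pplat − PEEP) = 456.0 / (26 − 12) = 456.0/14.0 = 32.571 mL/cmH2O.
τ = R × C = 11.667 × 0.03257 L/cmH2O = 0.38 s.
Fraction remaining = e^(−Te/τ) = e^(−0.64/0.38) = 0.1856.
Trapped volume = 456.0 × 0.1856 = 84.634 mL.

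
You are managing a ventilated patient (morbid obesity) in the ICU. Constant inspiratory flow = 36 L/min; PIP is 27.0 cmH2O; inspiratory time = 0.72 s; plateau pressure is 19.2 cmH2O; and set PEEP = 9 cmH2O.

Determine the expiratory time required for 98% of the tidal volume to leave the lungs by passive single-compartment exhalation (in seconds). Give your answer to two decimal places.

Flow: 36 L/min ÷ 60 = 0.6 L/s.
Vt = flow × Ti = 0.6 L/s × 0.72 s × 1000 mL/L = 432.0 mL.
R = (PIP − Pplat)/V̇ = (27.0 − 19.2) / 0.6 = 7.8/0.6 = 13.0 cmH2O·s/L.
C = Vt/(Pplat − PEEP) = 432.0 / (19.2 − 9) = 432.0/10.2 = 42.353 mL/cmH2O.
τ = R × C = 13.0 × 0.04235 L/cmH2O = 0.5506 s.
t = −τ·ln(1 − 0.98) = −0.5506·ln(0.02) = 2.154 s.

2.15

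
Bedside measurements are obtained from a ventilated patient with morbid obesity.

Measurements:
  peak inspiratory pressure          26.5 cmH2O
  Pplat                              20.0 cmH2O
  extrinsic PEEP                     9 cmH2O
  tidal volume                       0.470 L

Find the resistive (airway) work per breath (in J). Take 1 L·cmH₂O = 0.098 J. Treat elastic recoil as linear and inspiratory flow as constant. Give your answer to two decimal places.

With constant inspiratory flow the resistive pressure is constant at PIP − Pplat = 26.5 − 20.0 = 6.5 cmH2O, so resistive work = 6.5 × 0.470 = 3.055 L·cmH2O.
× 0.098 J/(L·cmH2O) → 0.2994 J.

0.30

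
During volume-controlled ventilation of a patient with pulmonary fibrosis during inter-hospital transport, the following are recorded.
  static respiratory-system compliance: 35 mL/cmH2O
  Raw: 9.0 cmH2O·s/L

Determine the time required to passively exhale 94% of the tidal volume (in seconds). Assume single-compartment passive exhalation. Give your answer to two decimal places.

0.89

τ = R × C = 9.0 × 35 mL/cmH2O = 9.0 × 0.035 L/cmH2O = 0.315 s.
Exhaled fraction f = 1 − e^(−t/τ) → t = −τ·ln(1 − f) = −0.315·ln(0.06) = 0.8862 s.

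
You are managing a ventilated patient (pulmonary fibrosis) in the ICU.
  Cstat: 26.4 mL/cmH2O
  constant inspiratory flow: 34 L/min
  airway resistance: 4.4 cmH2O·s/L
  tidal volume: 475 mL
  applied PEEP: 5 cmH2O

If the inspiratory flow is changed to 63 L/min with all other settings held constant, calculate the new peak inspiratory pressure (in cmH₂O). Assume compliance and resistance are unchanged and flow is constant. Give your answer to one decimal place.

Flow: 34 L/min ÷ 60 = 0.5667 L/s.
New flow: 63 L/min ÷ 60 = 1.05 L/s.
PIP = Vt/C + R·V̇ + PEEP (constant-flow equation of motion).
Only the resistive term changes: ΔPIP = R × ΔV̇ = 4.4 × (1.05 − 0.5667) = 4.4 × 0.4833 = 2.127 cmH2O.
Original PIP = 475/26.4 + 4.4×0.5667 + 5 = 25.486 cmH2O; new PIP = 25.486 + (2.127) = 27.613 cmH2O.

27.6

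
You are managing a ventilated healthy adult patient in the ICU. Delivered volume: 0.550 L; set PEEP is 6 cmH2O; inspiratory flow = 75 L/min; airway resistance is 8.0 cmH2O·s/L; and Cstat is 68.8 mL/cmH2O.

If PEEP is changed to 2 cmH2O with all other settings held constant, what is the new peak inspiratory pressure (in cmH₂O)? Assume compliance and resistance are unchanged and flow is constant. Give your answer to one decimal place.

Flow: 75 L/min ÷ 60 = 1.25 L/s.
PIP = Vt/C + R·V̇ + PEEP (constant-flow equation of motion).
Only the baseline term changes: ΔPIP = ΔPEEP = 2 − 6 = -4.0 cmH2O.
Original PIP = 550/68.8 + 8.0×1.25 + 6 = 23.994 cmH2O; new PIP = 23.994 + (-4.0) = 19.994 cmH2O.

20.0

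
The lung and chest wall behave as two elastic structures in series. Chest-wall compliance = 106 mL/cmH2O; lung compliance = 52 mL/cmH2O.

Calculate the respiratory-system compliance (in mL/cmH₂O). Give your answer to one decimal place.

Lung and chest wall are elastances in series: 1/Crs = 1/CL + 1/Ccw.
1/Crs = 1/52 + 1/106 = 0.02866.
Crs = 34.892 mL/cmH2O.

34.9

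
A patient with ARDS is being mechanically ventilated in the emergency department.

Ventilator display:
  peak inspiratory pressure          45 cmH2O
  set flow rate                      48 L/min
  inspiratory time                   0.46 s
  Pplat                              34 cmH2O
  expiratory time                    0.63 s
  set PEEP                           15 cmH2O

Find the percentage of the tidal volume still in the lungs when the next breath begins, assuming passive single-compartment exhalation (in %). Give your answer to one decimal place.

9.4

Flow: 48 L/min ÷ 60 = 0.8 L/s.
Vt = flow × Ti = 0.8 L/s × 0.46 s × 1000 mL/L = 368.0 mL.
R = (PIP − Pplat)/V̇ = (45 − 34) / 0.8 = 11.0/0.8 = 13.75 cmH2O·s/L.
C = Vt/(Pplat − PEEP) = 368.0 / (34 − 15) = 368.0/19.0 = 19.368 mL/cmH2O.
τ = R × C = 13.75 × 0.01937 L/cmH2O = 0.2663 s.
Fraction remaining at end-expiration = e^(−Te/τ) = e^(−0.63/0.2663) = 0.09388 → 9.388%.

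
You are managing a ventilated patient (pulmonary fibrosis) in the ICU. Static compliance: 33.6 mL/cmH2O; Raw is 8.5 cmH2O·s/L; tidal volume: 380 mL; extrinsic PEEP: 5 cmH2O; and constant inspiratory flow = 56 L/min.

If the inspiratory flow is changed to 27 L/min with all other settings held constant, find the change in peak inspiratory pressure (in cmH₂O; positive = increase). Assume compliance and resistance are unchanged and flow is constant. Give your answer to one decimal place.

-4.1

Flow: 56 L/min ÷ 60 = 0.9333 L/s.
New flow: 27 L/min ÷ 60 = 0.45 L/s.
PIP = Vt/C + R·V̇ + PEEP (constant-flow equation of motion).
Only the resistive term changes: ΔPIP = R × ΔV̇ = 8.5 × (0.45 − 0.9333) = 8.5 × -0.4833 = -4.108 cmH2O.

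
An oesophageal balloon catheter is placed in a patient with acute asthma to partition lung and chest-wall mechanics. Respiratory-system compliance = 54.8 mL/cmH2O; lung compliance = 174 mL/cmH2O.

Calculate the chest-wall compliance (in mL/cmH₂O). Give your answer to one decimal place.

1/Ccw = 1/Crs − 1/CL.
1/Ccw = 1/54.8 − 1/174 = 0.0125.
Ccw = 80.0 mL/cmH2O.

80.0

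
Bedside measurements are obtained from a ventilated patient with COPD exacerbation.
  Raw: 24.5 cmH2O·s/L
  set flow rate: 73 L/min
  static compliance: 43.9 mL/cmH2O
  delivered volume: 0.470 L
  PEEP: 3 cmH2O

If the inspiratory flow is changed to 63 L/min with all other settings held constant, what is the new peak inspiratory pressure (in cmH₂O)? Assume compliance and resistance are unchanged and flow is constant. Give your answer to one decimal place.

39.4

Flow: 73 L/min ÷ 60 = 1.2167 L/s.
New flow: 63 L/min ÷ 60 = 1.05 L/s.
PIP = Vt/C + R·V̇ + PEEP (constant-flow equation of motion).
Only the resistive term changes: ΔPIP = R × ΔV̇ = 24.5 × (1.05 − 1.2167) = 24.5 × -0.1667 = -4.084 cmH2O.
Original PIP = 470/43.9 + 24.5×1.2167 + 3 = 43.515 cmH2O; new PIP = 43.515 + (-4.084) = 39.431 cmH2O.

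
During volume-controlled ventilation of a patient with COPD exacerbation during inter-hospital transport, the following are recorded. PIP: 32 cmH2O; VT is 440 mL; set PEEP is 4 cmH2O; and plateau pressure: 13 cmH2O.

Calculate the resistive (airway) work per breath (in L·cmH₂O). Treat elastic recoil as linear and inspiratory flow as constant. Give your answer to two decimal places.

8.36

With constant inspiratory flow the resistive pressure is constant at PIP − Pplat = 32 − 13 = 19.0 cmH2O, so resistive work = 19.0 × 0.440 = 8.36 L·cmH2O.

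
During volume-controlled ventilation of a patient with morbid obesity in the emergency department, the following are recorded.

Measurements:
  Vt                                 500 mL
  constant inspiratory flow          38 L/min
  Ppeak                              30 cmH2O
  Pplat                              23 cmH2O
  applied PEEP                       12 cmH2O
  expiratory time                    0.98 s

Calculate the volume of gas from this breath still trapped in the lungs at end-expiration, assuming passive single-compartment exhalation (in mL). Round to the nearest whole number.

71

Flow: 38 L/min ÷ 60 = 0.6333 L/s.
R = (PIP − Pplat)/V̇ = (30 − 23) / 0.6333 = 7.0/0.6333 = 11.053 cmH2O·s/L.
C = Vt/(Pplat − PEEP) = 500.0 / (23 − 12) = 500.0/11.0 = 45.455 mL/cmH2O.
τ = R × C = 11.053 × 0.04546 L/cmH2O = 0.5025 s.
Fraction remaining = e^(−Te/τ) = e^(−0.98/0.5025) = 0.1422.
Trapped volume = 500.0 × 0.1422 = 71.1 mL.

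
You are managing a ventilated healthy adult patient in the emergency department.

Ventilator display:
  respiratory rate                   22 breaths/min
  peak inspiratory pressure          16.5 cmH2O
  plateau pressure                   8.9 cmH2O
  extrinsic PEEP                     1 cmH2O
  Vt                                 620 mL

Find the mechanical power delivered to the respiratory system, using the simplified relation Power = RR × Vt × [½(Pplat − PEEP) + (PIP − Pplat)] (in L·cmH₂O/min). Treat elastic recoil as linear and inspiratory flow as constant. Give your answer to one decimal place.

157.5

Per-breath work = Vt × [½(Pplat−PEEP) + (PIP−Pplat)] = 0.620 × [0.5×7.9 + 7.6] = 0.620 × 11.55 = 7.161 L·cmH2O.
Power = 22 × 7.161 = 157.54 L·cmH2O/min.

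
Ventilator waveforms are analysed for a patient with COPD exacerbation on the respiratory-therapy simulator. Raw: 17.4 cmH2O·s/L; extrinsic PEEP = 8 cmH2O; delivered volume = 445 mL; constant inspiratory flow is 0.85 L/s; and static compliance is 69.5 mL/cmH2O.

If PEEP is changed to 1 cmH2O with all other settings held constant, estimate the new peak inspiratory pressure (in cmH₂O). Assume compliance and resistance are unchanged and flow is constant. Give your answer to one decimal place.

PIP = Vt/C + R·V̇ + PEEP (constant-flow equation of motion).
Only the baseline term changes: ΔPIP = ΔPEEP = 1 − 8 = -7.0 cmH2O.
Original PIP = 445/69.5 + 17.4×0.85 + 8 = 29.193 cmH2O; new PIP = 29.193 + (-7.0) = 22.193 cmH2O.

22.2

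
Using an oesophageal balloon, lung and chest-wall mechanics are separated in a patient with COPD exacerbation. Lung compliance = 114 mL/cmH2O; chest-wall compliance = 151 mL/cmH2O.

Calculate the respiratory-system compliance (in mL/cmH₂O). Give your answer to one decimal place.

65.0

Lung and chest wall are elastances in series: 1/Crs = 1/CL + 1/Ccw.
1/Crs = 1/114 + 1/151 = 0.01539.
Crs = 64.977 mL/cmH2O.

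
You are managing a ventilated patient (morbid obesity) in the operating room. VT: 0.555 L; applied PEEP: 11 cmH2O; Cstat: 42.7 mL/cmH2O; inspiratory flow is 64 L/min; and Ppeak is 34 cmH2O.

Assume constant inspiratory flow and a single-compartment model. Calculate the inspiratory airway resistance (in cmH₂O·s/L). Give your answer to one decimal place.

9.4

Flow: 64 L/min ÷ 60 = 1.0667 L/s.
Equation of motion (constant flow): PIP = Vt/C + R·V̇ + PEEP.
R·V̇ = PIP − Vt/C − PEEP = 34 − 555/42.7 − 11 = 34 − 12.998 − 11 = 10.002 cmH2O.
R = 10.002 / 1.0667 = 9.377 cmH2O·s/L.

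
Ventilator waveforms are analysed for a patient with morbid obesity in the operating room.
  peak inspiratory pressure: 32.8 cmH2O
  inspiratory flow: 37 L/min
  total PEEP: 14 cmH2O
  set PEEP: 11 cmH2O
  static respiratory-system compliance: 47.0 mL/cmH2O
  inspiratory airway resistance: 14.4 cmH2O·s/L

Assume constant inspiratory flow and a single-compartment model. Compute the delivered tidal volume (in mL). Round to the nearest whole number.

466

Flow: 37 L/min ÷ 60 = 0.6167 L/s.
Total PEEP = 14 cmH2O (set 11 + intrinsic 3); this is the baseline alveolar pressure.
Equation of motion (constant flow): PIP = Vt/C + R·V̇ + PEEP.
Vt/C = PIP − R·V̇ − PEEP = 32.8 − 8.88 − 14 = 9.92 cmH2O.
Vt = C × 9.92 = 47.0 × 9.92 = 466.24 mL.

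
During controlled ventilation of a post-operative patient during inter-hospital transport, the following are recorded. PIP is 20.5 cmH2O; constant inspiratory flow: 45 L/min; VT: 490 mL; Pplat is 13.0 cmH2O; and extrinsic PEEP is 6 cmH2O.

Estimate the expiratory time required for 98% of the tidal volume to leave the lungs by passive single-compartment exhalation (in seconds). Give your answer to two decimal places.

Flow: 45 L/min ÷ 60 = 0.75 L/s.
R = (PIP − Pplat)/V̇ = (20.5 − 13.0) / 0.75 = 7.5/0.75 = 10.0 cmH2O·s/L.
C = Vt/(Pplat − PEEP) = 490.0 / (13.0 − 6) = 490.0/7.0 = 70.0 mL/cmH2O.
τ = R × C = 10.0 × 0.07 L/cmH2O = 0.7 s.
t = −τ·ln(1 − 0.98) = −0.7·ln(0.02) = 2.738 s.

2.74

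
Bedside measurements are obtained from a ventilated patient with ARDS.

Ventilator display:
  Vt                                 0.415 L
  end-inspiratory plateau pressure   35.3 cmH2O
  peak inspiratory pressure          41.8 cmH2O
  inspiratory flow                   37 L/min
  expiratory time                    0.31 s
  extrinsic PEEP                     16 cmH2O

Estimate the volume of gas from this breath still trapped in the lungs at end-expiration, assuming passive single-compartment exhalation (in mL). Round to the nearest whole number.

106

Flow: 37 L/min ÷ 60 = 0.6167 L/s.
R = (PIP − Pplat)/V̇ = (41.8 − 35.3) / 0.6167 = 6.5/0.6167 = 10.54 cmH2O·s/L.
C = Vt/(Pplat − PEEP) = 415.0 / (35.3 − 16) = 415.0/19.3 = 21.503 mL/cmH2O.
τ = R × C = 10.54 × 0.0215 L/cmH2O = 0.2266 s.
Fraction remaining = e^(−Te/τ) = e^(−0.31/0.2266) = 0.2546.
Trapped volume = 415.0 × 0.2546 = 105.66 mL.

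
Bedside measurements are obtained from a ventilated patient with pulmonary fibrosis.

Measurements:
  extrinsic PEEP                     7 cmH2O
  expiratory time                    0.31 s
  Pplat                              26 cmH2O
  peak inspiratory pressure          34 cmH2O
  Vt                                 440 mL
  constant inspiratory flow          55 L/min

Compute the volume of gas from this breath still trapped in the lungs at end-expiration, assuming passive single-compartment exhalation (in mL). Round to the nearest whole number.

95

Flow: 55 L/min ÷ 60 = 0.9167 L/s.
R = (PIP − Pplat)/V̇ = (34 − 26) / 0.9167 = 8.0/0.9167 = 8.727 cmH2O·s/L.
C = Vt/(Pplat − PEEP) = 440.0 / (26 − 7) = 440.0/19.0 = 23.158 mL/cmH2O.
τ = R × C = 8.727 × 0.02316 L/cmH2O = 0.2021 s.
Fraction remaining = e^(−Te/τ) = e^(−0.31/0.2021) = 0.2157.
Trapped volume = 440.0 × 0.2157 = 94.908 mL.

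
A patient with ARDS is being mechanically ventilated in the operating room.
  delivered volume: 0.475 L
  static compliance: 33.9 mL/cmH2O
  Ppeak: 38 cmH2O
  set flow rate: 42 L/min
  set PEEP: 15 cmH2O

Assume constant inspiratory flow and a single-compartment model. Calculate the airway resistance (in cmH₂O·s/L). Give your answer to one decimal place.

12.8

Flow: 42 L/min ÷ 60 = 0.7 L/s.
Equation of motion (constant flow): PIP = Vt/C + R·V̇ + PEEP.
R·V̇ = PIP − Vt/C − PEEP = 38 − 475/33.9 − 15 = 38 − 14.012 − 15 = 8.988 cmH2O.
R = 8.988 / 0.7 = 12.84 cmH2O·s/L.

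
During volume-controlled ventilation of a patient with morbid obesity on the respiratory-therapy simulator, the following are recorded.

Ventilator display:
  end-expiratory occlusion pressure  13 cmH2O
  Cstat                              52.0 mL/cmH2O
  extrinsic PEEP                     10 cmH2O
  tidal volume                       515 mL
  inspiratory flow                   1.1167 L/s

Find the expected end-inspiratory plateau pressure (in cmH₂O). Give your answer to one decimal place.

22.9

End-expiratory occlusion gives total PEEP = 13 cmH2O (intrinsic PEEP = 13 − 10 = 3). Use total PEEP for the elastic gradient.
Pplat = PEEPtotal + Vt / Cstat = 13 + 515 / 52.0 = 13 + 9.904 = 22.904 cmH2O.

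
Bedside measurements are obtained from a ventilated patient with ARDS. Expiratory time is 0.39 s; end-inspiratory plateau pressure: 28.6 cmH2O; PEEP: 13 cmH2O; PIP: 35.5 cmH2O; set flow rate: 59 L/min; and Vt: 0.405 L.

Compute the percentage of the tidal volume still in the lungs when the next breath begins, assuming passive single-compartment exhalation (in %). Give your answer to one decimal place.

Flow: 59 L/min ÷ 60 = 0.9833 L/s.
R = (PIP − Pplat)/V̇ = (35.5 − 28.6) / 0.9833 = 6.9/0.9833 = 7.017 cmH2O·s/L.
C = Vt/(Pplat − PEEP) = 405.0 / (28.6 − 13) = 405.0/15.6 = 25.962 mL/cmH2O.
τ = R × C = 7.017 × 0.02596 L/cmH2O = 0.1822 s.
Fraction remaining at end-expiration = e^(−Te/τ) = e^(−0.39/0.1822) = 0.1176 → 11.76%.

11.8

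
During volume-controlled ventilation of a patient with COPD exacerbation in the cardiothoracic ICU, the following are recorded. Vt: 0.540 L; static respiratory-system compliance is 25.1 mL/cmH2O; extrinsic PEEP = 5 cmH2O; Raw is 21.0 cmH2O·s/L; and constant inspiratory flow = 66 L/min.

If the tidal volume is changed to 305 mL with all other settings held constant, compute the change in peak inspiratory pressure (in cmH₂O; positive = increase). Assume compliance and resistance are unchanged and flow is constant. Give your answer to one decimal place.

-9.4

PIP = Vt/C + R·V̇ + PEEP (constant-flow equation of motion).
Only the elastic term changes: ΔPIP = ΔVt / C = (305 − 540) / 25.1 = -9.363 cmH2O.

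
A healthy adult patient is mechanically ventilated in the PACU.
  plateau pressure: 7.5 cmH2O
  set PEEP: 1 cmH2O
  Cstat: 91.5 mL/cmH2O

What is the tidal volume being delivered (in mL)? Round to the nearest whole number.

595

Vt = Cstat × (Pplat − PEEP) = 91.5 × (7.5 − 1) = 91.5 × 6.5 = 594.75 mL.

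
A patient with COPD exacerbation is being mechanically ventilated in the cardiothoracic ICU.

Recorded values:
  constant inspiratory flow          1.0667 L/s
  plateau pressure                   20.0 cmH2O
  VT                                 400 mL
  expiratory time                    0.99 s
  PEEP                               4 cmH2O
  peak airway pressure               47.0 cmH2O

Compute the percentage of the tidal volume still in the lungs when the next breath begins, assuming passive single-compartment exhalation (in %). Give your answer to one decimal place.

R = (PIP − Pplat)/V̇ = (47.0 − 20.0) / 1.0667 = 27.0/1.0667 = 25.312 cmH2O·s/L.
C = Vt/(Pplat − PEEP) = 400.0 / (20.0 − 4) = 400.0/16.0 = 25.0 mL/cmH2O.
τ = R × C = 25.312 × 0.025 L/cmH2O = 0.6328 s.
Fraction remaining at end-expiration = e^(−Te/τ) = e^(−0.99/0.6328) = 0.2092 → 20.92%.

20.9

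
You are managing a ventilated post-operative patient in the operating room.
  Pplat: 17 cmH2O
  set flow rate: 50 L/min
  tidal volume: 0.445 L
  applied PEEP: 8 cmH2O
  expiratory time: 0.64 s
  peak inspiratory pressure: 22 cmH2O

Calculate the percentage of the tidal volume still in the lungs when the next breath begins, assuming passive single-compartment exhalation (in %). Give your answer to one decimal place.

Flow: 50 L/min ÷ 60 = 0.8333 L/s.
R = (PIP − Pplat)/V̇ = (22 − 17) / 0.8333 = 5.0/0.8333 = 6.0 cmH2O·s/L.
C = Vt/(Pplat − PEEP) = 445.0 / (17 − 8) = 445.0/9.0 = 49.444 mL/cmH2O.
τ = R × C = 6.0 × 0.04944 L/cmH2O = 0.2966 s.
Fraction remaining at end-expiration = e^(−Te/τ) = e^(−0.64/0.2966) = 0.1156 → 11.56%.

11.6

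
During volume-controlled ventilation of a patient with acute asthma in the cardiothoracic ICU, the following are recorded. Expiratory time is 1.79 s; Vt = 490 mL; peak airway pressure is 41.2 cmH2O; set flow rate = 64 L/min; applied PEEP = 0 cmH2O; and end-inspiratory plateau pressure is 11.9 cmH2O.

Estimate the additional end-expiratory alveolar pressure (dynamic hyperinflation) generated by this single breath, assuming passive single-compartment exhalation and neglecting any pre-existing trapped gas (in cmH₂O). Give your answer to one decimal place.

2.4

Flow: 64 L/min ÷ 60 = 1.0667 L/s.
R = (PIP − Pplat)/V̇ = (41.2 − 11.9) / 1.0667 = 29.3/1.0667 = 27.468 cmH2O·s/L.
C = Vt/(Pplat − PEEP) = 490.0 / (11.9 − 0) = 490.0/11.9 = 41.176 mL/cmH2O.
τ = R × C = 27.468 × 0.04118 L/cmH2O = 1.131 s.
Fraction remaining = e^(−Te/τ) = e^(−1.79/1.131) = 0.2054; trapped volume = 490.0 × 0.2054 = 100.65 mL.
Additional alveolar pressure from trapping ≈ V_trapped / C = 100.65 / 41.176 = 2.444 cmH2O.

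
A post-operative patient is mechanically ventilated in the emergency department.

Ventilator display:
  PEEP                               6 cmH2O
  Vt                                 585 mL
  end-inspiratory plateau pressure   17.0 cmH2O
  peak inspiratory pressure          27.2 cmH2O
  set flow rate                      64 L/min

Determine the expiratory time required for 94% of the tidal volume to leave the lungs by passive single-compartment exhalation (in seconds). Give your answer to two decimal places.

1.43

Flow: 64 L/min ÷ 60 = 1.0667 L/s.
R = (PIP − Pplat)/V̇ = (27.2 − 17.0) / 1.0667 = 10.2/1.0667 = 9.562 cmH2O·s/L.
C = Vt/(Pplat − PEEP) = 585.0 / (17.0 − 6) = 585.0/11.0 = 53.182 mL/cmH2O.
τ = R × C = 9.562 × 0.05318 L/cmH2O = 0.5085 s.
t = −τ·ln(1 − 0.94) = −0.5085·ln(0.06) = 1.431 s.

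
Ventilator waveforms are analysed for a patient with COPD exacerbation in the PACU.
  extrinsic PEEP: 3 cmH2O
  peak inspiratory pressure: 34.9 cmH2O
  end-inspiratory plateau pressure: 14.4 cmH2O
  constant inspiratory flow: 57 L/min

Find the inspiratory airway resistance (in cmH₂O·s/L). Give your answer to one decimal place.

21.6

Flow: 57 L/min ÷ 60 = 0.95 L/s.
Raw = (PIP − Pplat) / flow = (34.9 − 14.4) / 0.95 = 20.5 / 0.95 = 21.579 cmH2O·s/L.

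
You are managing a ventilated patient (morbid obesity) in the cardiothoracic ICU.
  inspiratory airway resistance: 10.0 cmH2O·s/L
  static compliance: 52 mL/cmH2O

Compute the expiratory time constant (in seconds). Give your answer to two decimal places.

0.52

τ = R × C = 10.0 × 52 mL/cmH2O = 10.0 × 0.052 L/cmH2O = 0.52 s.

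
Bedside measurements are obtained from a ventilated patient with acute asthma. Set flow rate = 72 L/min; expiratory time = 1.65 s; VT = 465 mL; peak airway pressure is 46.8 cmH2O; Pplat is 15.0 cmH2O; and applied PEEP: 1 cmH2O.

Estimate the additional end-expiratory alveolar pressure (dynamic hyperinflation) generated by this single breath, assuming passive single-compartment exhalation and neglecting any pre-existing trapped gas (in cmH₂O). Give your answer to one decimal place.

2.1

Flow: 72 L/min ÷ 60 = 1.2 L/s.
R = (PIP − Pplat)/V̇ = (46.8 − 15.0) / 1.2 = 31.8/1.2 = 26.5 cmH2O·s/L.
C = Vt/(Pplat − PEEP) = 465.0 / (15.0 − 1) = 465.0/14.0 = 33.214 mL/cmH2O.
τ = R × C = 26.5 × 0.03321 L/cmH2O = 0.8801 s.
Fraction remaining = e^(−Te/τ) = e^(−1.65/0.8801) = 0.1534; trapped volume = 465.0 × 0.1534 = 71.331 mL.
Additional alveolar pressure from trapping ≈ V_trapped / C = 71.331 / 33.214 = 2.148 cmH2O.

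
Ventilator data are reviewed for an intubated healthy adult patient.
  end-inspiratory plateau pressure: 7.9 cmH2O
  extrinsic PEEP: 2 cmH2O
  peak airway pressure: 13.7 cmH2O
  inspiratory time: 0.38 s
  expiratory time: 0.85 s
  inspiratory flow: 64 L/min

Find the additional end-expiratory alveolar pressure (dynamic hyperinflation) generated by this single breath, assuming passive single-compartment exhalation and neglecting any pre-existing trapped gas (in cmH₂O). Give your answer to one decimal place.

Flow: 64 L/min ÷ 60 = 1.0667 L/s.
Vt = flow × Ti = 1.0667 L/s × 0.38 s × 1000 mL/L = 405.35 mL.
R = (PIP − Pplat)/V̇ = (13.7 − 7.9) / 1.0667 = 5.8/1.0667 = 5.437 cmH2O·s/L.
C = Vt/(Pplat − PEEP) = 405.35 / (7.9 − 2) = 405.35/5.9 = 68.703 mL/cmH2O.
τ = R × C = 5.437 × 0.0687 L/cmH2O = 0.3735 s.
Fraction remaining = e^(−Te/τ) = e^(−0.85/0.3735) = 0.1027; trapped volume = 405.35 × 0.1027 = 41.629 mL.
Additional alveolar pressure from trapping ≈ V_trapped / C = 41.629 / 68.703 = 0.6059 cmH2O.

0.6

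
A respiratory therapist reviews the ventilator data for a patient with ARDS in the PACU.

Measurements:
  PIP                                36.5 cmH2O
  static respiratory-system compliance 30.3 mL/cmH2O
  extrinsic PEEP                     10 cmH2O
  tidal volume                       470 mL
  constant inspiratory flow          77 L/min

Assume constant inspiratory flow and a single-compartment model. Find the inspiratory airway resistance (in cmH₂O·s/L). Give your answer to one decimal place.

Flow: 77 L/min ÷ 60 = 1.2833 L/s.
Equation of motion (constant flow): PIP = Vt/C + R·V̇ + PEEP.
R·V̇ = PIP − Vt/C − PEEP = 36.5 − 470/30.3 − 10 = 36.5 − 15.512 − 10 = 10.988 cmH2O.
R = 10.988 / 1.2833 = 8.562 cmH2O·s/L.

8.6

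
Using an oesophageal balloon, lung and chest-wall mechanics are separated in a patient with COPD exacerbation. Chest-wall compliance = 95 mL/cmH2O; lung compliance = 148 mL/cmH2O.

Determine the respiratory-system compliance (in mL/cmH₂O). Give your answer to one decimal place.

57.9

Lung and chest wall are elastances in series: 1/Crs = 1/CL + 1/Ccw.
1/Crs = 1/148 + 1/95 = 0.01728.
Crs = 57.87 mL/cmH2O.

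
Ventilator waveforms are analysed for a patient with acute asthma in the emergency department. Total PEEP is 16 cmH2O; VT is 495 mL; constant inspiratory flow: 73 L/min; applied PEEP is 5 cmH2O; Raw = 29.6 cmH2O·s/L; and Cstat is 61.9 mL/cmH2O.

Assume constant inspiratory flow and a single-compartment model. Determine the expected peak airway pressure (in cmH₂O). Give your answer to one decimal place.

60.0

Flow: 73 L/min ÷ 60 = 1.2167 L/s.
Total PEEP = 16 cmH2O (set 5 + intrinsic 11); this is the baseline alveolar pressure.
Equation of motion (constant flow): PIP = Vt/C + R·V̇ + PEEP.
PIP = 495/61.9 + 29.6×1.2167 + 16 = 7.997 + 36.014 + 16 = 60.011 cmH2O.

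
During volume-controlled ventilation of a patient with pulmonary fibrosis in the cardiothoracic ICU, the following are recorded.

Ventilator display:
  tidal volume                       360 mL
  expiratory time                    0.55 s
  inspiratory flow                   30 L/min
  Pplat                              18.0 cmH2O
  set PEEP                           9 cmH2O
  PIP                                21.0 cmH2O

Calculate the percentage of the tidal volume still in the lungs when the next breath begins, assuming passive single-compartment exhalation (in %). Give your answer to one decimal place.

Flow: 30 L/min ÷ 60 = 0.5 L/s.
R = (PIP − Pplat)/V̇ = (21.0 − 18.0) / 0.5 = 3.0/0.5 = 6.0 cmH2O·s/L.
C = Vt/(Pplat − PEEP) = 360.0 / (18.0 − 9) = 360.0/9.0 = 40.0 mL/cmH2O.
τ = R × C = 6.0 × 0.04 L/cmH2O = 0.24 s.
Fraction remaining at end-expiration = e^(−Te/τ) = e^(−0.55/0.24) = 0.1011 → 10.11%.

10.1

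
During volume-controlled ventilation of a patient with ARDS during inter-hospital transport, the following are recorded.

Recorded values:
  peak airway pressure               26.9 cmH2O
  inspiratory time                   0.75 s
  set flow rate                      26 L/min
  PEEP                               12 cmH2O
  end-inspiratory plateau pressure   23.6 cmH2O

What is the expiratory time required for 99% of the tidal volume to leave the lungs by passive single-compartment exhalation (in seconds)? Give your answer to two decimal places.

0.98

Flow: 26 L/min ÷ 60 = 0.4333 L/s.
Vt = flow × Ti = 0.4333 L/s × 0.75 s × 1000 mL/L = 324.98 mL.
R = (PIP − Pplat)/V̇ = (26.9 − 23.6) / 0.4333 = 3.3/0.4333 = 7.616 cmH2O·s/L.
C = Vt/(Pplat − PEEP) = 324.98 / (23.6 − 12) = 324.98/11.6 = 28.016 mL/cmH2O.
τ = R × C = 7.616 × 0.02802 L/cmH2O = 0.2134 s.
t = −τ·ln(1 − 0.99) = −0.2134·ln(0.01) = 0.9827 s.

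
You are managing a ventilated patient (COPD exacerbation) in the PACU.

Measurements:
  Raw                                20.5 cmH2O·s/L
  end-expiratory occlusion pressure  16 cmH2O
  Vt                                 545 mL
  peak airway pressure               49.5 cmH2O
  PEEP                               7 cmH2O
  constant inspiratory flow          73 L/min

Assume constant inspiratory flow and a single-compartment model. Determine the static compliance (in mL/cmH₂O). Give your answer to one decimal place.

Flow: 73 L/min ÷ 60 = 1.2167 L/s.
Total PEEP = 16 cmH2O (set 7 + intrinsic 9); this is the baseline alveolar pressure.
Equation of motion (constant flow): PIP = Vt/C + R·V̇ + PEEP.
Vt/C = PIP − R·V̇ − PEEP = 49.5 − 20.5×1.2167 − 16 = 49.5 − 24.942 − 16 = 8.558 cmH2O.
C = Vt / 8.558 = 545 / 8.558 = 63.683 mL/cmH2O.

63.7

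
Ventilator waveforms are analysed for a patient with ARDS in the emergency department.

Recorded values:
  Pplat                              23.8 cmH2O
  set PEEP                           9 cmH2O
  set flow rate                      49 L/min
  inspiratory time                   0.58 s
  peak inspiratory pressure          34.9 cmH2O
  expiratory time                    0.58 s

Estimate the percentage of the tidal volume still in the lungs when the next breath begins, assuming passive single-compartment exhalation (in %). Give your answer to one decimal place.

Flow: 49 L/min ÷ 60 = 0.8167 L/s.
Vt = flow × Ti = 0.8167 L/s × 0.58 s × 1000 mL/L = 473.69 mL.
R = (PIP − Pplat)/V̇ = (34.9 − 23.8) / 0.8167 = 11.1/0.8167 = 13.591 cmH2O·s/L.
C = Vt/(Pplat − PEEP) = 473.69 / (23.8 − 9) = 473.69/14.8 = 32.006 mL/cmH2O.
τ = R × C = 13.591 × 0.03201 L/cmH2O = 0.435 s.
Fraction remaining at end-expiration = e^(−Te/τ) = e^(−0.58/0.435) = 0.2636 → 26.36%.

26.4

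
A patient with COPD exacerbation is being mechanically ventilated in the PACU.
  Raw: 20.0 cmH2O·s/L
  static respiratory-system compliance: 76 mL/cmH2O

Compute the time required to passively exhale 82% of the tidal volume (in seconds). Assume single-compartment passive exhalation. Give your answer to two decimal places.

τ = R × C = 20.0 × 76 mL/cmH2O = 20.0 × 0.076 L/cmH2O = 1.52 s.
Exhaled fraction f = 1 − e^(−t/τ) → t = −τ·ln(1 − f) = −1.52·ln(0.18) = 2.606 s.

2.61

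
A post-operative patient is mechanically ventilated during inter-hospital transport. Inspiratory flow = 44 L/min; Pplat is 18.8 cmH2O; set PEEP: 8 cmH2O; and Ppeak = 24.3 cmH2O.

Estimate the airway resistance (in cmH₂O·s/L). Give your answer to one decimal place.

7.5

Flow: 44 L/min ÷ 60 = 0.7333 L/s.
Raw = (PIP − Pplat) / flow = (24.3 − 18.8) / 0.7333 = 5.5 / 0.7333 = 7.5 cmH2O·s/L.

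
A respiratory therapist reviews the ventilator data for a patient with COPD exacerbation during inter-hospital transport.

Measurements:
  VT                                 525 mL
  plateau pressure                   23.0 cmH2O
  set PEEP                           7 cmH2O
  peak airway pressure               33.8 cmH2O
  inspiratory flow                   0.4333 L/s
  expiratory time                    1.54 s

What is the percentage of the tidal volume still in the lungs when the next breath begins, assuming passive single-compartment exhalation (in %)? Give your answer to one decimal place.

15.2

R = (PIP − Pplat)/V̇ = (33.8 − 23.0) / 0.4333 = 10.8/0.4333 = 24.925 cmH2O·s/L.
C = Vt/(Pplat − PEEP) = 525.0 / (23.0 − 7) = 525.0/16.0 = 32.813 mL/cmH2O.
τ = R × C = 24.925 × 0.03281 L/cmH2O = 0.8178 s.
Fraction remaining at end-expiration = e^(−Te/τ) = e^(−1.54/0.8178) = 0.1521 → 15.21%.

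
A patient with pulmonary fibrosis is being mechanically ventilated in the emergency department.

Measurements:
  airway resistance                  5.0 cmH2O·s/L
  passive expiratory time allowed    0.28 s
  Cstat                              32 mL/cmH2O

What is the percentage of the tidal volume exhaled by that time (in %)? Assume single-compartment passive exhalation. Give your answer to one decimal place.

τ = R × C = 5.0 × 32 mL/cmH2O = 5.0 × 0.032 L/cmH2O = 0.16 s.
Passive exhalation: V(t)/V₀ = e^(−t/τ) = e^(−0.28/0.16) = 0.1738.
Fraction exhaled = 1 − 0.1738 = 0.8262 → 82.62%.

82.6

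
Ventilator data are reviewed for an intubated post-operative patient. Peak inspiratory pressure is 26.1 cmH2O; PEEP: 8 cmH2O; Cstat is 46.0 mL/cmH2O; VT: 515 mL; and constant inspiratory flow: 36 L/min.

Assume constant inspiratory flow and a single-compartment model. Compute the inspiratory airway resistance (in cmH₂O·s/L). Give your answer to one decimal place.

Flow: 36 L/min ÷ 60 = 0.6 L/s.
Equation of motion (constant flow): PIP = Vt/C + R·V̇ + PEEP.
R·V̇ = PIP − Vt/C − PEEP = 26.1 − 515/46.0 − 8 = 26.1 − 11.196 − 8 = 6.904 cmH2O.
R = 6.904 / 0.6 = 11.507 cmH2O·s/L.

11.5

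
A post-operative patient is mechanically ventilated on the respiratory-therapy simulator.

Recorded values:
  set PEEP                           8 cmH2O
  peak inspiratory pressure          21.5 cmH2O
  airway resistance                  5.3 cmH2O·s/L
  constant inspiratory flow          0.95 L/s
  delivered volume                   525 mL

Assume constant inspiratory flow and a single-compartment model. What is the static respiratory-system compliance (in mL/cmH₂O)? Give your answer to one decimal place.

Equation of motion (constant flow): PIP = Vt/C + R·V̇ + PEEP.
Vt/C = PIP − R·V̇ − PEEP = 21.5 − 5.3×0.95 − 8 = 21.5 − 5.035 − 8 = 8.465 cmH2O.
C = Vt / 8.465 = 525 / 8.465 = 62.02 mL/cmH2O.

62.0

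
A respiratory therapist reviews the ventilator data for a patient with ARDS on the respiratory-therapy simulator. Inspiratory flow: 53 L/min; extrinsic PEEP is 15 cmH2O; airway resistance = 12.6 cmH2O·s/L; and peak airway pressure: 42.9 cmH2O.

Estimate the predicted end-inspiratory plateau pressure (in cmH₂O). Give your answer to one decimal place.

Flow: 53 L/min ÷ 60 = 0.8833 L/s.
Pplat = PIP − Raw × flow = 42.9 − 12.6 × 0.8833 = 42.9 − 11.13 = 31.77 cmH2O.

31.8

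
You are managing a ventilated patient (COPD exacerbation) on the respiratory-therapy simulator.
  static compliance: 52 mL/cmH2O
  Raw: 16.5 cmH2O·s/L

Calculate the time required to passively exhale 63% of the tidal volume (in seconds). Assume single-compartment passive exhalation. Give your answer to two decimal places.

τ = R × C = 16.5 × 52 mL/cmH2O = 16.5 × 0.052 L/cmH2O = 0.858 s.
Exhaled fraction f = 1 − e^(−t/τ) → t = −τ·ln(1 − f) = −0.858·ln(0.37) = 0.8531 s.

0.85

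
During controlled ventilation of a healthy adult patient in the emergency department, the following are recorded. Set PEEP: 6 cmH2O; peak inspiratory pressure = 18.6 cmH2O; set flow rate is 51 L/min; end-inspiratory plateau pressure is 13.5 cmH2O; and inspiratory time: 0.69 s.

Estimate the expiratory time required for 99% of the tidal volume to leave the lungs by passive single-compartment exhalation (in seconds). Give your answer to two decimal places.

2.16

Flow: 51 L/min ÷ 60 = 0.85 L/s.
Vt = flow × Ti = 0.85 L/s × 0.69 s × 1000 mL/L = 586.5 mL.
R = (PIP − Pplat)/V̇ = (18.6 − 13.5) / 0.85 = 5.1/0.85 = 6.0 cmH2O·s/L.
C = Vt/(Pplat − PEEP) = 586.5 / (13.5 − 6) = 586.5/7.5 = 78.2 mL/cmH2O.
τ = R × C = 6.0 × 0.0782 L/cmH2O = 0.4692 s.
t = −τ·ln(1 − 0.99) = −0.4692·ln(0.01) = 2.161 s.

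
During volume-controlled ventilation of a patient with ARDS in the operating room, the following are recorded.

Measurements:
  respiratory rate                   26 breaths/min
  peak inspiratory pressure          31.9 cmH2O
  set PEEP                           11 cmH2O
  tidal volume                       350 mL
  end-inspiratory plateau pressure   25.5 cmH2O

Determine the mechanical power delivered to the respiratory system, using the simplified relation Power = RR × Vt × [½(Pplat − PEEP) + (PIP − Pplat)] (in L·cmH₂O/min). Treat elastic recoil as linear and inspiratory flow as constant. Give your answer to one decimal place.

Per-breath work = Vt × [½(Pplat−PEEP) + (PIP−Pplat)] = 0.350 × [0.5×14.5 + 6.4] = 0.350 × 13.65 = 4.778 L·cmH2O.
Power = 26 × 4.778 = 124.23 L·cmH2O/min.

124.2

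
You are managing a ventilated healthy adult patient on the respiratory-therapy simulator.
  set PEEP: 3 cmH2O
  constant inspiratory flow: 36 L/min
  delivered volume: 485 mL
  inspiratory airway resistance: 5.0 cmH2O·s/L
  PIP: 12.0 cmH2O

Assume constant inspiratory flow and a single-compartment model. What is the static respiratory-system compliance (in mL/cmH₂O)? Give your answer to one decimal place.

Flow: 36 L/min ÷ 60 = 0.6 L/s.
Equation of motion (constant flow): PIP = Vt/C + R·V̇ + PEEP.
Vt/C = PIP − R·V̇ − PEEP = 12.0 − 5.0×0.6 − 3 = 12.0 − 3.0 − 3 = 6.0 cmH2O.
C = Vt / 6.0 = 485 / 6.0 = 80.833 mL/cmH2O.

80.8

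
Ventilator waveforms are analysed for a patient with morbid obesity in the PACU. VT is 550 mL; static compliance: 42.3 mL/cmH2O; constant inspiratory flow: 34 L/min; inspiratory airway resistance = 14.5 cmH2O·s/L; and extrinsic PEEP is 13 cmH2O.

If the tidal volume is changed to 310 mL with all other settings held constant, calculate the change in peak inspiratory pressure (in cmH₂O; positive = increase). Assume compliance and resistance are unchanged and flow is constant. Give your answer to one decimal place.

-5.7

PIP = Vt/C + R·V̇ + PEEP (constant-flow equation of motion).
Only the elastic term changes: ΔPIP = ΔVt / C = (310 − 550) / 42.3 = -5.674 cmH2O.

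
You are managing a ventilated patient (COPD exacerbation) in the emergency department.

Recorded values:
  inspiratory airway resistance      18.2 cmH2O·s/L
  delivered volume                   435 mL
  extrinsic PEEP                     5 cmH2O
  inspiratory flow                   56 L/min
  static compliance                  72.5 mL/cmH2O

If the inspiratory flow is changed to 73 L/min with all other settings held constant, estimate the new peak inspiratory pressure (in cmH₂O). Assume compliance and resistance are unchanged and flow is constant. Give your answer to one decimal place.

Flow: 56 L/min ÷ 60 = 0.9333 L/s.
New flow: 73 L/min ÷ 60 = 1.2167 L/s.
PIP = Vt/C + R·V̇ + PEEP (constant-flow equation of motion).
Only the resistive term changes: ΔPIP = R × ΔV̇ = 18.2 × (1.2167 − 0.9333) = 18.2 × 0.2834 = 5.158 cmH2O.
Original PIP = 435/72.5 + 18.2×0.9333 + 5 = 27.986 cmH2O; new PIP = 27.986 + (5.158) = 33.144 cmH2O.

33.1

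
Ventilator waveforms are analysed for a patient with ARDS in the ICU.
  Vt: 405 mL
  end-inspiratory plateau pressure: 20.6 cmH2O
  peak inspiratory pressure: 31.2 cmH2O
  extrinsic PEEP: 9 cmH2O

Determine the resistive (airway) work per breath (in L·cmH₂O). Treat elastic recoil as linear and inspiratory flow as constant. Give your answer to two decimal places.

With constant inspiratory flow the resistive pressure is constant at PIP − Pplat = 31.2 − 20.6 = 10.6 cmH2O, so resistive work = 10.6 × 0.405 = 4.293 L·cmH2O.

4.29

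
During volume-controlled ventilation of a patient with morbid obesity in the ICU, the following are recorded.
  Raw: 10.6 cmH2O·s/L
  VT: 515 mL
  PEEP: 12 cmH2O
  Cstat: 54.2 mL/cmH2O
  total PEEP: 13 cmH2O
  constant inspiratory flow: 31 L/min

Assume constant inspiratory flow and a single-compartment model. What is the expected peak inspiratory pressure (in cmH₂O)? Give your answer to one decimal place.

Flow: 31 L/min ÷ 60 = 0.5167 L/s.
Total PEEP = 13 cmH2O (set 12 + intrinsic 1); this is the baseline alveolar pressure.
Equation of motion (constant flow): PIP = Vt/C + R·V̇ + PEEP.
PIP = 515/54.2 + 10.6×0.5167 + 13 = 9.502 + 5.477 + 13 = 27.979 cmH2O.

28.0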